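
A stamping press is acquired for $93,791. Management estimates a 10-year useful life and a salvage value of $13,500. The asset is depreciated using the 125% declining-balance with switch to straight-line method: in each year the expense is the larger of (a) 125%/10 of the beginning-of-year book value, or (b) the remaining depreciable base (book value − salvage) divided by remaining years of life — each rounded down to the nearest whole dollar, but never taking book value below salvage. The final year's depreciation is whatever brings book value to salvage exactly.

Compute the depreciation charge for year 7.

Depreciable base = $93,791 − $13,500 = $80,291.
Year 1: DB = ⌊$93,791 × 125%/10⌋ = $11,723; SL = ⌊$80,291/10⌋ = $8,029 → take DB $11,723. Book value $82,068.
Year 2: DB = ⌊$82,068 × 125%/10⌋ = $10,258; SL = ⌊$68,568/9⌋ = $7,618 → take DB $10,258. Book value $71,810.
Year 3: DB = ⌊$71,810 × 125%/10⌋ = $8,976; SL = ⌊$58,310/8⌋ = $7,288 → take DB $8,976. Book value $62,834.
Year 4: DB = ⌊$62,834 × 125%/10⌋ = $7,854; SL = ⌊$49,334/7⌋ = $7,047 → take DB $7,854. Book value $54,980.
Year 5: DB = ⌊$54,980 × 125%/10⌋ = $6,872; SL = ⌊$41,480/6⌋ = $6,913 → take SL $6,913. Book value $48,067.
Year 6: DB = ⌊$48,067 × 125%/10⌋ = $6,008; SL = ⌊$34,567/5⌋ = $6,913 → take SL $6,913. Book value $41,154.
Year 7: DB = ⌊$41,154 × 125%/10⌋ = $5,144; SL = ⌊$27,654/4⌋ = $6,913 → take SL $6,913. Book value $34,241.

$6,913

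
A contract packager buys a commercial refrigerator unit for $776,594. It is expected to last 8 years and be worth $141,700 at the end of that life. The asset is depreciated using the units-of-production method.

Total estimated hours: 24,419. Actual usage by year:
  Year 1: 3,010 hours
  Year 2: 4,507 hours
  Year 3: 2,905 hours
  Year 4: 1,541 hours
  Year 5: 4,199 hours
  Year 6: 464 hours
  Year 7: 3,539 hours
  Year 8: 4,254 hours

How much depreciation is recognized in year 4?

Depreciable base = $776,594 − $141,700 = $634,894.
Rate = $634,894 / 24,419 hours = $26 per hour.
Year 1: 3,010 × $26 = $78,260. Book value $698,334.
Year 2: 4,507 × $26 = $117,182. Book value $581,152.
Year 3: 2,905 × $26 = $75,530. Book value $505,622.
Year 4: 1,541 × $26 = $40,066. Book value $465,556.

$40,066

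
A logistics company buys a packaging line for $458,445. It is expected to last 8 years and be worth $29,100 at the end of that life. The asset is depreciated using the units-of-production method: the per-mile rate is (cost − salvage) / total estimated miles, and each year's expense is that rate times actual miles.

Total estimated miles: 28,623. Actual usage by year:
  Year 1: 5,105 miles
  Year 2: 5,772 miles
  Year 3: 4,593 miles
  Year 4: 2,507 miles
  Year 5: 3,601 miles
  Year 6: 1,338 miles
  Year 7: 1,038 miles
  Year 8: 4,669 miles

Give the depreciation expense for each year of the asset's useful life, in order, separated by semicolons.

$76,575; $86,580; $68,895; $37,605; $54,015; $20,070; $15,570; $70,035

Depreciable base = $458,445 − $29,100 = $429,345.
Rate = $429,345 / 28,623 miles = $15 per mile.
Year 1: 5,105 × $15 = $76,575. Book value $381,870.
Year 2: 5,772 × $15 = $86,580. Book value $295,290.
Year 3: 4,593 × $15 = $68,895. Book value $226,395.
Year 4: 2,507 × $15 = $37,605. Book value $188,790.
Year 5: 3,601 × $15 = $54,015. Book value $134,775.
Year 6: 1,338 × $15 = $20,070. Book value $114,705.
Year 7: 1,038 × $15 = $15,570. Book value $99,135.
Year 8: 4,669 × $15 = $70,035. Book value $29,100.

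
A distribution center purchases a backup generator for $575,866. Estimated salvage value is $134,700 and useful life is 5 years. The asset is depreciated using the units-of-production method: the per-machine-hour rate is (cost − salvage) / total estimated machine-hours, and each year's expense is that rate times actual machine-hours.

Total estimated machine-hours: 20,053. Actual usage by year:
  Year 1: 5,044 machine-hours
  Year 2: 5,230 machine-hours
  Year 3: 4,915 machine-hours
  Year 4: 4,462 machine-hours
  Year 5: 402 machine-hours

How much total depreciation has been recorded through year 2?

Depreciable base = $575,866 − $134,700 = $441,166.
Rate = $441,166 / 20,053 machine-hours = $22 per machine-hour.
Year 1: 5,044 × $22 = $110,968. Book value $464,898.
Year 2: 5,230 × $22 = $115,060. Book value $349,838.
Accumulated through year 2 = $575,866 − $349,838 = $226,028.

$226,028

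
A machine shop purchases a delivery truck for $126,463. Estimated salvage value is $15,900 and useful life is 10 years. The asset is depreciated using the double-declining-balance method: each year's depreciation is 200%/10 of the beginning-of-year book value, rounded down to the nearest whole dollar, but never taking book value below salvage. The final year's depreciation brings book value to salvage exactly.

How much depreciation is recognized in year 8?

$5,304

Depreciable base = $126,463 − $15,900 = $110,563.
Year 1: ⌊$126,463 × 200%/10⌋ = $25,292. Book value $101,171.
Year 2: ⌊$101,171 × 200%/10⌋ = $20,234. Book value $80,937.
Year 3: ⌊$80,937 × 200%/10⌋ = $16,187. Book value $64,750.
Year 4: ⌊$64,750 × 200%/10⌋ = $12,950. Book value $51,800.
Year 5: ⌊$51,800 × 200%/10⌋ = $10,360. Book value $41,440.
Year 6: ⌊$41,440 × 200%/10⌋ = $8,288. Book value $33,152.
Year 7: ⌊$33,152 × 200%/10⌋ = $6,630. Book value $26,522.
Year 8: ⌊$26,522 × 200%/10⌋ = $5,304. Book value $21,218.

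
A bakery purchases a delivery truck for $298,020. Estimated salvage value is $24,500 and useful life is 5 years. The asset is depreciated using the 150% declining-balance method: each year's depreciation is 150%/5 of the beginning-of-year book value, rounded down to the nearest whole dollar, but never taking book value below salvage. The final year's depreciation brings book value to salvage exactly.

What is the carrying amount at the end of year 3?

Depreciable base = $298,020 − $24,500 = $273,520.
Year 1: ⌊$298,020 × 150%/5⌋ = $89,406. Book value $208,614.
Year 2: ⌊$208,614 × 150%/5⌋ = $62,584. Book value $146,030.
Year 3: ⌊$146,030 × 150%/5⌋ = $43,809. Book value $102,221.

$102,221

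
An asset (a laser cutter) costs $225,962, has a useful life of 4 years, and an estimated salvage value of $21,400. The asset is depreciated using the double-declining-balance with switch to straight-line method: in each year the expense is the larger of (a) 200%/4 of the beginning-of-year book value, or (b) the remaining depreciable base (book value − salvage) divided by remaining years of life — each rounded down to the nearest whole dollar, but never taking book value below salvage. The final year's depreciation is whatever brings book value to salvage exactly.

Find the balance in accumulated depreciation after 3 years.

Depreciable base = $225,962 − $21,400 = $204,562.
Year 1: DB = ⌊$225,962 × 200%/4⌋ = $112,981; SL = ⌊$204,562/4⌋ = $51,140 → take DB $112,981. Book value $112,981.
Year 2: DB = ⌊$112,981 × 200%/4⌋ = $56,490; SL = ⌊$91,581/3⌋ = $30,527 → take DB $56,490. Book value $56,491.
Year 3: DB = ⌊$56,491 × 200%/4⌋ = $28,245; SL = ⌊$35,091/2⌋ = $17,545 → take DB $28,245. Book value $28,246.
Accumulated through year 3 = $225,962 − $28,246 = $197,716.

$197,716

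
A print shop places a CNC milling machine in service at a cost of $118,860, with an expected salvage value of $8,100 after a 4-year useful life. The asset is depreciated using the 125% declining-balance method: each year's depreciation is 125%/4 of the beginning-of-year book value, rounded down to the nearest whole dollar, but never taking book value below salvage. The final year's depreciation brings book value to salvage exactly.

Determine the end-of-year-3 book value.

Depreciable base = $118,860 − $8,100 = $110,760.
Year 1: ⌊$118,860 × 125%/4⌋ = $37,143. Book value $81,717.
Year 2: ⌊$81,717 × 125%/4⌋ = $25,536. Book value $56,181.
Year 3: ⌊$56,181 × 125%/4⌋ = $17,556. Book value $38,625.

$38,625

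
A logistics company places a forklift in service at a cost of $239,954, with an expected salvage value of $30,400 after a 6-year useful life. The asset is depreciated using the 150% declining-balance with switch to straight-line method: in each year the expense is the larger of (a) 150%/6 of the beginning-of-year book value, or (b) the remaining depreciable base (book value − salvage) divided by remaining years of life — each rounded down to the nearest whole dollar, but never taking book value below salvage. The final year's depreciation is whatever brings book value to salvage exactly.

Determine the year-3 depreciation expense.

Depreciable base = $239,954 − $30,400 = $209,554.
Year 1: DB = ⌊$239,954 × 150%/6⌋ = $59,988; SL = ⌊$209,554/6⌋ = $34,925 → take DB $59,988. Book value $179,966.
Year 2: DB = ⌊$179,966 × 150%/6⌋ = $44,991; SL = ⌊$149,566/5⌋ = $29,913 → take DB $44,991. Book value $134,975.
Year 3: DB = ⌊$134,975 × 150%/6⌋ = $33,743; SL = ⌊$104,575/4⌋ = $26,143 → take DB $33,743. Book value $101,232.

$33,743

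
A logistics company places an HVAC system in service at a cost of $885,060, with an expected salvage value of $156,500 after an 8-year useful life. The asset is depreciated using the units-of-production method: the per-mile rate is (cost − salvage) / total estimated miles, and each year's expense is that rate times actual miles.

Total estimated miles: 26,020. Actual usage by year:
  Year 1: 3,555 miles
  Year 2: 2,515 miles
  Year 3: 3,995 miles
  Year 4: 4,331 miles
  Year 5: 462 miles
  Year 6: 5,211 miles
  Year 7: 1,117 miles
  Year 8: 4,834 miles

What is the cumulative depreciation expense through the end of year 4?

$403,088

Depreciable base = $885,060 − $156,500 = $728,560.
Rate = $728,560 / 26,020 miles = $28 per mile.
Year 1: 3,555 × $28 = $99,540. Book value $785,520.
Year 2: 2,515 × $28 = $70,420. Book value $715,100.
Year 3: 3,995 × $28 = $111,860. Book value $603,240.
Year 4: 4,331 × $28 = $121,268. Book value $481,972.
Accumulated through year 4 = $885,060 − $481,972 = $403,088.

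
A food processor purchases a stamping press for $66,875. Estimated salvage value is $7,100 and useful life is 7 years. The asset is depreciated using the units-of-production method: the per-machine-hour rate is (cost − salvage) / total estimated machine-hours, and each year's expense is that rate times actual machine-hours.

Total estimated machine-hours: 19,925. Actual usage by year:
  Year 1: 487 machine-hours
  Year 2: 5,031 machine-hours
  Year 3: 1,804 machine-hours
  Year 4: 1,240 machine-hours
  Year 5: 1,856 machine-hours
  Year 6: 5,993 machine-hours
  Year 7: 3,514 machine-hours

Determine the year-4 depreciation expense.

Depreciable base = $66,875 − $7,100 = $59,775.
Rate = $59,775 / 19,925 machine-hours = $3 per machine-hour.
Year 1: 487 × $3 = $1,461. Book value $65,414.
Year 2: 5,031 × $3 = $15,093. Book value $50,321.
Year 3: 1,804 × $3 = $5,412. Book value $44,909.
Year 4: 1,240 × $3 = $3,720. Book value $41,189.

$3,720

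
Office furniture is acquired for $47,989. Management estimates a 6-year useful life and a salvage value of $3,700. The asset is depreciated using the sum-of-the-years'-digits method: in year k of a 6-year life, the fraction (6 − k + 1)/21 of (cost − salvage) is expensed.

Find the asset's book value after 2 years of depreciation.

Depreciable base = $47,989 − $3,700 = $44,289.
Sum of the years' digits = 6+5+4+3+2+1 = 21.
Year 1: $44,289 × 6/21 = $12,654. Book value $35,335.
Year 2: $44,289 × 5/21 = $10,545. Book value $24,790.

$24,790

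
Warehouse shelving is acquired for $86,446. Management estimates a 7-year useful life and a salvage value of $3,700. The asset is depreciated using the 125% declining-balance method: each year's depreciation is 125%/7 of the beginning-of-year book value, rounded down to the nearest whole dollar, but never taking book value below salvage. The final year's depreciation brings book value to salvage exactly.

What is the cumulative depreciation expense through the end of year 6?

$59,889

Depreciable base = $86,446 − $3,700 = $82,746.
Year 1: ⌊$86,446 × 125%/7⌋ = $15,436. Book value $71,010.
Year 2: ⌊$71,010 × 125%/7⌋ = $12,680. Book value $58,330.
Year 3: ⌊$58,330 × 125%/7⌋ = $10,416. Book value $47,914.
Year 4: ⌊$47,914 × 125%/7⌋ = $8,556. Book value $39,358.
Year 5: ⌊$39,358 × 125%/7⌋ = $7,028. Book value $32,330.
Year 6: ⌊$32,330 × 125%/7⌋ = $5,773. Book value $26,557.
Accumulated through year 6 = $86,446 − $26,557 = $59,889.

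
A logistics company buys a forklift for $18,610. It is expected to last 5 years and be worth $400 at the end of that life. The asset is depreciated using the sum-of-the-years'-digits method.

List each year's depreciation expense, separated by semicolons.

Depreciable base = $18,610 − $400 = $18,210.
Sum of the years' digits = 5+4+3+2+1 = 15.
Year 1: $18,210 × 5/15 = $6,070. Book value $12,540.
Year 2: $18,210 × 4/15 = $4,856. Book value $7,684.
Year 3: $18,210 × 3/15 = $3,642. Book value $4,042.
Year 4: $18,210 × 2/15 = $2,428. Book value $1,614.
Year 5: $18,210 × 1/15 = $1,214. Book value $400.

$6,070; $4,856; $3,642; $2,428; $1,214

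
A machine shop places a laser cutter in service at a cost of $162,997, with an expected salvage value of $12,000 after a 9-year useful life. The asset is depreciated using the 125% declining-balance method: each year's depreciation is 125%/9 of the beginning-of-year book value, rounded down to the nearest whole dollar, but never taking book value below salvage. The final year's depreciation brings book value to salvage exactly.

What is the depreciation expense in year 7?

Depreciable base = $162,997 − $12,000 = $150,997.
Year 1: ⌊$162,997 × 125%/9⌋ = $22,638. Book value $140,359.
Year 2: ⌊$140,359 × 125%/9⌋ = $19,494. Book value $120,865.
Year 3: ⌊$120,865 × 125%/9⌋ = $16,786. Book value $104,079.
Year 4: ⌊$104,079 × 125%/9⌋ = $14,455. Book value $89,624.
Year 5: ⌊$89,624 × 125%/9⌋ = $12,447. Book value $77,177.
Year 6: ⌊$77,177 × 125%/9⌋ = $10,719. Book value $66,458.
Year 7: ⌊$66,458 × 125%/9⌋ = $9,230. Book value $57,228.

$9,230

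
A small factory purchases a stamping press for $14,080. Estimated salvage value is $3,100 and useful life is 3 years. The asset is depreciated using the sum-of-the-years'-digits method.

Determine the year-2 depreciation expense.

$3,660

Depreciable base = $14,080 − $3,100 = $10,980.
Sum of the years' digits = 3+2+1 = 6.
Year 1: $10,980 × 3/6 = $5,490. Book value $8,590.
Year 2: $10,980 × 2/6 = $3,660. Book value $4,930.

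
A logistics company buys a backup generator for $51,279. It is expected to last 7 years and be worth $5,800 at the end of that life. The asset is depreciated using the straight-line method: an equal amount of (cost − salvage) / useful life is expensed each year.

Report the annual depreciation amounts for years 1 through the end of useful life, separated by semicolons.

$6,497; $6,497; $6,497; $6,497; $6,497; $6,497; $6,497

Depreciable base = $51,279 − $5,800 = $45,479.
Annual expense = $45,479 / 7 = $6,497.
End of year 1: book value $44,782.
End of year 2: book value $38,285.
End of year 3: book value $31,788.
End of year 4: book value $25,291.
End of year 5: book value $18,794.
End of year 6: book value $12,297.
End of year 7: book value $5,800.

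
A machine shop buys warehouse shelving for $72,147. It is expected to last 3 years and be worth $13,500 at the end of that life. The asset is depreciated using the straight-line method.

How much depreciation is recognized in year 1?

Depreciable base = $72,147 − $13,500 = $58,647.
Annual expense = $58,647 / 3 = $19,549.

$19,549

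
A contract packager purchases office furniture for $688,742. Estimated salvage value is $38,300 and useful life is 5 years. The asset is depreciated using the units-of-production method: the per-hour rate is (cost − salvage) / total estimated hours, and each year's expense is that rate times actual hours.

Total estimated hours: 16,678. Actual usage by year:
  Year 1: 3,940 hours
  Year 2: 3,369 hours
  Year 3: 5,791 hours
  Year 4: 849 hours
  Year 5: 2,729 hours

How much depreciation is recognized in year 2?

Depreciable base = $688,742 − $38,300 = $650,442.
Rate = $650,442 / 16,678 hours = $39 per hour.
Year 1: 3,940 × $39 = $153,660. Book value $535,082.
Year 2: 3,369 × $39 = $131,391. Book value $403,691.

$131,391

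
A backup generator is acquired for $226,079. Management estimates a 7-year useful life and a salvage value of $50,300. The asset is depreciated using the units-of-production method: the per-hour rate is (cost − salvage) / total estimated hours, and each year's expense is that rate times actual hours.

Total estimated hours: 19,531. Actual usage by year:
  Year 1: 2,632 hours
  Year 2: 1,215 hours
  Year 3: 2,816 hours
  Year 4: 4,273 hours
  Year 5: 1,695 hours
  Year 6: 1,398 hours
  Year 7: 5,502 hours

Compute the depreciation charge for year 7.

$49,518

Depreciable base = $226,079 − $50,300 = $175,779.
Rate = $175,779 / 19,531 hours = $9 per hour.
Year 1: 2,632 × $9 = $23,688. Book value $202,391.
Year 2: 1,215 × $9 = $10,935. Book value $191,456.
Year 3: 2,816 × $9 = $25,344. Book value $166,112.
Year 4: 4,273 × $9 = $38,457. Book value $127,655.
Year 5: 1,695 × $9 = $15,255. Book value $112,400.
Year 6: 1,398 × $9 = $12,582. Book value $99,818.
Year 7: 5,502 × $9 = $49,518. Book value $50,300.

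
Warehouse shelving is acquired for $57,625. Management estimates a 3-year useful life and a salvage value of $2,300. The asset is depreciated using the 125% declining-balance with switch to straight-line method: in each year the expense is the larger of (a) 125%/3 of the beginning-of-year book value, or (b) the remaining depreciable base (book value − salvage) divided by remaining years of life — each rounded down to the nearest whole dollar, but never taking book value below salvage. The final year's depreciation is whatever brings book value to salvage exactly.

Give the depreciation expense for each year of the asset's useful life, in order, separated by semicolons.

$24,010; $15,657; $15,658

Depreciable base = $57,625 − $2,300 = $55,325.
Year 1: DB = ⌊$57,625 × 125%/3⌋ = $24,010; SL = ⌊$55,325/3⌋ = $18,441 → take DB $24,010. Book value $33,615.
Year 2: DB = ⌊$33,615 × 125%/3⌋ = $14,006; SL = ⌊$31,315/2⌋ = $15,657 → take SL $15,657. Book value $17,958.
Year 3 (final): $17,958 − $2,300 = $15,658. Book value $2,300.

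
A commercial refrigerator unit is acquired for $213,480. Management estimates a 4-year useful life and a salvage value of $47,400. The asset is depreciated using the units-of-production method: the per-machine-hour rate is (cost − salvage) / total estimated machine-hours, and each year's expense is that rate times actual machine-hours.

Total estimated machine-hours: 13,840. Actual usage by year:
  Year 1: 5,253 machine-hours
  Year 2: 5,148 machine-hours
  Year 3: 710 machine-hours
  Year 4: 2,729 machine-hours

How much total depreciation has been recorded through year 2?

$124,812

Depreciable base = $213,480 − $47,400 = $166,080.
Rate = $166,080 / 13,840 machine-hours = $12 per machine-hour.
Year 1: 5,253 × $12 = $63,036. Book value $150,444.
Year 2: 5,148 × $12 = $61,776. Book value $88,668.
Accumulated through year 2 = $213,480 − $88,668 = $124,812.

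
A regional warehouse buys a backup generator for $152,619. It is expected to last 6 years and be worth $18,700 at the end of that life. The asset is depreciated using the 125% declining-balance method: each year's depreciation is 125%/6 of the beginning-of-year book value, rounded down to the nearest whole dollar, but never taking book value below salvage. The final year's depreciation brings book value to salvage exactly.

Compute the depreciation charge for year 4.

Depreciable base = $152,619 − $18,700 = $133,919.
Year 1: ⌊$152,619 × 125%/6⌋ = $31,795. Book value $120,824.
Year 2: ⌊$120,824 × 125%/6⌋ = $25,171. Book value $95,653.
Year 3: ⌊$95,653 × 125%/6⌋ = $19,927. Book value $75,726.
Year 4: ⌊$75,726 × 125%/6⌋ = $15,776. Book value $59,950.

$15,776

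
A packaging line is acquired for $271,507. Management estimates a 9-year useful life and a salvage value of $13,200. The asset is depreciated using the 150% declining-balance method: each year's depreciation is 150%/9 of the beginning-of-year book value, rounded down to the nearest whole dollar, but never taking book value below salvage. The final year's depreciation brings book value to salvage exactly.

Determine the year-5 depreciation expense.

$21,822

Depreciable base = $271,507 − $13,200 = $258,307.
Year 1: ⌊$271,507 × 150%/9⌋ = $45,251. Book value $226,256.
Year 2: ⌊$226,256 × 150%/9⌋ = $37,709. Book value $188,547.
Year 3: ⌊$188,547 × 150%/9⌋ = $31,424. Book value $157,123.
Year 4: ⌊$157,123 × 150%/9⌋ = $26,187. Book value $130,936.
Year 5: ⌊$130,936 × 150%/9⌋ = $21,822. Book value $109,114.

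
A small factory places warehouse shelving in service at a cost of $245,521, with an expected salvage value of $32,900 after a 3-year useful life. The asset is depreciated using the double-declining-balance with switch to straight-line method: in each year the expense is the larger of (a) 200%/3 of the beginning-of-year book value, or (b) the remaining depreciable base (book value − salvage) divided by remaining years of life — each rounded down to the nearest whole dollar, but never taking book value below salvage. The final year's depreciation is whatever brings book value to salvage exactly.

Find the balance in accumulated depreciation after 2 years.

Depreciable base = $245,521 − $32,900 = $212,621.
Year 1: DB = ⌊$245,521 × 200%/3⌋ = $163,680; SL = ⌊$212,621/3⌋ = $70,873 → take DB $163,680. Book value $81,841.
Year 2: DB = ⌊$81,841 × 200%/3⌋ = $54,560; SL = ⌊$48,941/2⌋ = $24,470 → take DB $54,560, capped at $48,941. Book value $32,900.
Accumulated through year 2 = $245,521 − $32,900 = $212,621.

$212,621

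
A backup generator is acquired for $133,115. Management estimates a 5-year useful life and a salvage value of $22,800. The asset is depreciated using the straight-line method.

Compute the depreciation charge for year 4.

$22,063

Depreciable base = $133,115 − $22,800 = $110,315.
Annual expense = $110,315 / 5 = $22,063.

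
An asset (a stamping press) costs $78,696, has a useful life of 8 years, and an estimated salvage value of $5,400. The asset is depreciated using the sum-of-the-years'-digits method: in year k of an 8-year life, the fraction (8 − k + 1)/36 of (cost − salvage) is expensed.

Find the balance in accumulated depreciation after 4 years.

Depreciable base = $78,696 − $5,400 = $73,296.
Sum of the years' digits = 8+7+6+5+4+3+2+1 = 36.
Year 1: $73,296 × 8/36 = $16,288. Book value $62,408.
Year 2: $73,296 × 7/36 = $14,252. Book value $48,156.
Year 3: $73,296 × 6/36 = $12,216. Book value $35,940.
Year 4: $73,296 × 5/36 = $10,180. Book value $25,760.
Accumulated through year 4 = $78,696 − $25,760 = $52,936.

$52,936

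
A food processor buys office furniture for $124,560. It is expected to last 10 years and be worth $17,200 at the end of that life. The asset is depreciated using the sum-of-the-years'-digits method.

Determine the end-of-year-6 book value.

Depreciable base = $124,560 − $17,200 = $107,360.
Sum of the years' digits = 10+9+8+7+6+5+4+3+2+1 = 55.
Year 1: $107,360 × 10/55 = $19,520. Book value $105,040.
Year 2: $107,360 × 9/55 = $17,568. Book value $87,472.
Year 3: $107,360 × 8/55 = $15,616. Book value $71,856.
Year 4: $107,360 × 7/55 = $13,664. Book value $58,192.
Year 5: $107,360 × 6/55 = $11,712. Book value $46,480.
Year 6: $107,360 × 5/55 = $9,760. Book value $36,720.

$36,720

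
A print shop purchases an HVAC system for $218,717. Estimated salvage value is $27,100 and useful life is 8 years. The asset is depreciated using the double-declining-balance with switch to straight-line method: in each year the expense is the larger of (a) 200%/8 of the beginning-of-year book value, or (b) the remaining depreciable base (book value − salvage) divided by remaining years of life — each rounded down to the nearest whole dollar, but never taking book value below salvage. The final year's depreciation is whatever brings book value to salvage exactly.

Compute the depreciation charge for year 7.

$9,732

Depreciable base = $218,717 − $27,100 = $191,617.
Year 1: DB = ⌊$218,717 × 200%/8⌋ = $54,679; SL = ⌊$191,617/8⌋ = $23,952 → take DB $54,679. Book value $164,038.
Year 2: DB = ⌊$164,038 × 200%/8⌋ = $41,009; SL = ⌊$136,938/7⌋ = $19,562 → take DB $41,009. Book value $123,029.
Year 3: DB = ⌊$123,029 × 200%/8⌋ = $30,757; SL = ⌊$95,929/6⌋ = $15,988 → take DB $30,757. Book value $92,272.
Year 4: DB = ⌊$92,272 × 200%/8⌋ = $23,068; SL = ⌊$65,172/5⌋ = $13,034 → take DB $23,068. Book value $69,204.
Year 5: DB = ⌊$69,204 × 200%/8⌋ = $17,301; SL = ⌊$42,104/4⌋ = $10,526 → take DB $17,301. Book value $51,903.
Year 6: DB = ⌊$51,903 × 200%/8⌋ = $12,975; SL = ⌊$24,803/3⌋ = $8,267 → take DB $12,975. Book value $38,928.
Year 7: DB = ⌊$38,928 × 200%/8⌋ = $9,732; SL = ⌊$11,828/2⌋ = $5,914 → take DB $9,732. Book value $29,196.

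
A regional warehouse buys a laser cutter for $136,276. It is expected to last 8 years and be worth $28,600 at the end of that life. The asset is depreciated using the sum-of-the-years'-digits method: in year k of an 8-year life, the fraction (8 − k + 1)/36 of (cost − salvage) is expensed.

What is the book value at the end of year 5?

Depreciable base = $136,276 − $28,600 = $107,676.
Sum of the years' digits = 8+7+6+5+4+3+2+1 = 36.
Year 1: $107,676 × 8/36 = $23,928. Book value $112,348.
Year 2: $107,676 × 7/36 = $20,937. Book value $91,411.
Year 3: $107,676 × 6/36 = $17,946. Book value $73,465.
Year 4: $107,676 × 5/36 = $14,955. Book value $58,510.
Year 5: $107,676 × 4/36 = $11,964. Book value $46,546.

$46,546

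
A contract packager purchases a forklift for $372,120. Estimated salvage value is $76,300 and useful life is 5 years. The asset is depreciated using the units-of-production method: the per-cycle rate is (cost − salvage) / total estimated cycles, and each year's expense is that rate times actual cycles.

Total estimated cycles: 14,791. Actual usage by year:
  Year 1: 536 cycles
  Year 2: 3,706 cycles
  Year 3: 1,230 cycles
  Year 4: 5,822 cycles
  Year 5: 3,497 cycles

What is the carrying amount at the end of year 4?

$146,240

Depreciable base = $372,120 − $76,300 = $295,820.
Rate = $295,820 / 14,791 cycles = $20 per cycle.
Year 1: 536 × $20 = $10,720. Book value $361,400.
Year 2: 3,706 × $20 = $74,120. Book value $287,280.
Year 3: 1,230 × $20 = $24,600. Book value $262,680.
Year 4: 5,822 × $20 = $116,440. Book value $146,240.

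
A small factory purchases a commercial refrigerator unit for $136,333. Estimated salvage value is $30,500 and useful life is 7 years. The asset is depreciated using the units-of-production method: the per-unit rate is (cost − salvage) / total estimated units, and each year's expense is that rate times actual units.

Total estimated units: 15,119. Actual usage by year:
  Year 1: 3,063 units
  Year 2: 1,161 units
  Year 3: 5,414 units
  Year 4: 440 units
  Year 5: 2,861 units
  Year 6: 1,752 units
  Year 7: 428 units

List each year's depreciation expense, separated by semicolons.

$21,441; $8,127; $37,898; $3,080; $20,027; $12,264; $2,996

Depreciable base = $136,333 − $30,500 = $105,833.
Rate = $105,833 / 15,119 units = $7 per unit.
Year 1: 3,063 × $7 = $21,441. Book value $114,892.
Year 2: 1,161 × $7 = $8,127. Book value $106,765.
Year 3: 5,414 × $7 = $37,898. Book value $68,867.
Year 4: 440 × $7 = $3,080. Book value $65,787.
Year 5: 2,861 × $7 = $20,027. Book value $45,760.
Year 6: 1,752 × $7 = $12,264. Book value $33,496.
Year 7: 428 × $7 = $2,996. Book value $30,500.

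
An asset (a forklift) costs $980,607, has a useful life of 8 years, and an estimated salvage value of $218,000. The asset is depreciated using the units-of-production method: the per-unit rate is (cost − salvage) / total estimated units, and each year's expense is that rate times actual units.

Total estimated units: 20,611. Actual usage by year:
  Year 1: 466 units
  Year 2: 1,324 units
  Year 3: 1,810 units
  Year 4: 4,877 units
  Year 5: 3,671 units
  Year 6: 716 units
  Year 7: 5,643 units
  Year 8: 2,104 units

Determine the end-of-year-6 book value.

$504,639

Depreciable base = $980,607 − $218,000 = $762,607.
Rate = $762,607 / 20,611 units = $37 per unit.
Year 1: 466 × $37 = $17,242. Book value $963,365.
Year 2: 1,324 × $37 = $48,988. Book value $914,377.
Year 3: 1,810 × $37 = $66,970. Book value $847,407.
Year 4: 4,877 × $37 = $180,449. Book value $666,958.
Year 5: 3,671 × $37 = $135,827. Book value $531,131.
Year 6: 716 × $37 = $26,492. Book value $504,639.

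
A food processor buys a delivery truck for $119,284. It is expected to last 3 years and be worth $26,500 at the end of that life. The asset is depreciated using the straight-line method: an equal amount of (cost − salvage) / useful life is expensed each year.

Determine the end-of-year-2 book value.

Depreciable base = $119,284 − $26,500 = $92,784.
Annual expense = $92,784 / 3 = $30,928.
End of year 1: book value $88,356.
End of year 2: book value $57,428.

$57,428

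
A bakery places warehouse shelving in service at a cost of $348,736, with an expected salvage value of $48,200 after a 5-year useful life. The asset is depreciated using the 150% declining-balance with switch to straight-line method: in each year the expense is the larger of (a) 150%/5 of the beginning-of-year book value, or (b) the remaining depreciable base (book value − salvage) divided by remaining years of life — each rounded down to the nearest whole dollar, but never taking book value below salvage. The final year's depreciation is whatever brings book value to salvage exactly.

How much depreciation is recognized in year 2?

$73,234

Depreciable base = $348,736 − $48,200 = $300,536.
Year 1: DB = ⌊$348,736 × 150%/5⌋ = $104,620; SL = ⌊$300,536/5⌋ = $60,107 → take DB $104,620. Book value $244,116.
Year 2: DB = ⌊$244,116 × 150%/5⌋ = $73,234; SL = ⌊$195,916/4⌋ = $48,979 → take DB $73,234. Book value $170,882.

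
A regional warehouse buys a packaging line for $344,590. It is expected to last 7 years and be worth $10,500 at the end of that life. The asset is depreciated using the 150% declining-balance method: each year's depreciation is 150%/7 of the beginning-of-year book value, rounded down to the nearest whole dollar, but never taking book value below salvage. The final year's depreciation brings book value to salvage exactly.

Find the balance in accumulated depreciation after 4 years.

$213,259

Depreciable base = $344,590 − $10,500 = $334,090.
Year 1: ⌊$344,590 × 150%/7⌋ = $73,840. Book value $270,750.
Year 2: ⌊$270,750 × 150%/7⌋ = $58,017. Book value $212,733.
Year 3: ⌊$212,733 × 150%/7⌋ = $45,585. Book value $167,148.
Year 4: ⌊$167,148 × 150%/7⌋ = $35,817. Book value $131,331.
Accumulated through year 4 = $344,590 − $131,331 = $213,259.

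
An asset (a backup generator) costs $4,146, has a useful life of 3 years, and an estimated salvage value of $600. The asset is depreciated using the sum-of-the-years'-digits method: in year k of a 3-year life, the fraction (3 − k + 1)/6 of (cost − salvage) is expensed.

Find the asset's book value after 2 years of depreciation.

Depreciable base = $4,146 − $600 = $3,546.
Sum of the years' digits = 3+2+1 = 6.
Year 1: $3,546 × 3/6 = $1,773. Book value $2,373.
Year 2: $3,546 × 2/6 = $1,182. Book value $1,191.

$1,191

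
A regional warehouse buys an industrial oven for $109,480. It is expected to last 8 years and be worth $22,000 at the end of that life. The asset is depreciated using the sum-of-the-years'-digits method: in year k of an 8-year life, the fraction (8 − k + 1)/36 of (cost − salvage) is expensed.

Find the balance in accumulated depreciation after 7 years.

$85,050

Depreciable base = $109,480 − $22,000 = $87,480.
Sum of the years' digits = 8+7+6+5+4+3+2+1 = 36.
Year 1: $87,480 × 8/36 = $19,440. Book value $90,040.
Year 2: $87,480 × 7/36 = $17,010. Book value $73,030.
Year 3: $87,480 × 6/36 = $14,580. Book value $58,450.
Year 4: $87,480 × 5/36 = $12,150. Book value $46,300.
Year 5: $87,480 × 4/36 = $9,720. Book value $36,580.
Year 6: $87,480 × 3/36 = $7,290. Book value $29,290.
Year 7: $87,480 × 2/36 = $4,860. Book value $24,430.
Accumulated through year 7 = $109,480 − $24,430 = $85,050.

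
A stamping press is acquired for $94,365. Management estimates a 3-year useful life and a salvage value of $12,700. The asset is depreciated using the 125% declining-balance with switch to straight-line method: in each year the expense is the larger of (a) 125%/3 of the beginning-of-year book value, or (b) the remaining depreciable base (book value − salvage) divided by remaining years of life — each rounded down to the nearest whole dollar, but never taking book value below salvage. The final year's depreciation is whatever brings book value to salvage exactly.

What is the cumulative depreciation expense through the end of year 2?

Depreciable base = $94,365 − $12,700 = $81,665.
Year 1: DB = ⌊$94,365 × 125%/3⌋ = $39,318; SL = ⌊$81,665/3⌋ = $27,221 → take DB $39,318. Book value $55,047.
Year 2: DB = ⌊$55,047 × 125%/3⌋ = $22,936; SL = ⌊$42,347/2⌋ = $21,173 → take DB $22,936. Book value $32,111.
Accumulated through year 2 = $94,365 − $32,111 = $62,254.

$62,254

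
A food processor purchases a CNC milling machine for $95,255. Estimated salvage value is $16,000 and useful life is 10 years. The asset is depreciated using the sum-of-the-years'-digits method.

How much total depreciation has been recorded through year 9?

$77,814

Depreciable base = $95,255 − $16,000 = $79,255.
Sum of the years' digits = 10+9+8+7+6+5+4+3+2+1 = 55.
Year 1: $79,255 × 10/55 = $14,410. Book value $80,845.
Year 2: $79,255 × 9/55 = $12,969. Book value $67,876.
Year 3: $79,255 × 8/55 = $11,528. Book value $56,348.
Year 4: $79,255 × 7/55 = $10,087. Book value $46,261.
Year 5: $79,255 × 6/55 = $8,646. Book value $37,615.
Year 6: $79,255 × 5/55 = $7,205. Book value $30,410.
Year 7: $79,255 × 4/55 = $5,764. Book value $24,646.
Year 8: $79,255 × 3/55 = $4,323. Book value $20,323.
Year 9: $79,255 × 2/55 = $2,882. Book value $17,441.
Accumulated through year 9 = $95,255 − $17,441 = $77,814.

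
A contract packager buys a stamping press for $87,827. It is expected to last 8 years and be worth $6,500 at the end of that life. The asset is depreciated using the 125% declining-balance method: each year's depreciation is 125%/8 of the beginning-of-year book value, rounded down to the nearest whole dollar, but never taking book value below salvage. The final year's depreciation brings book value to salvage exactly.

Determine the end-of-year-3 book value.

$52,758

Depreciable base = $87,827 − $6,500 = $81,327.
Year 1: ⌊$87,827 × 125%/8⌋ = $13,722. Book value $74,105.
Year 2: ⌊$74,105 × 125%/8⌋ = $11,578. Book value $62,527.
Year 3: ⌊$62,527 × 125%/8⌋ = $9,769. Book value $52,758.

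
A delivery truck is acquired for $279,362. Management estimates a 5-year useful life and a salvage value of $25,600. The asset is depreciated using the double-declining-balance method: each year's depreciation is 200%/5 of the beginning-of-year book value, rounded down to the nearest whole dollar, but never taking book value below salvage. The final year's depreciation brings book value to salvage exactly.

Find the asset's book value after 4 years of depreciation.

$36,206

Depreciable base = $279,362 − $25,600 = $253,762.
Year 1: ⌊$279,362 × 200%/5⌋ = $111,744. Book value $167,618.
Year 2: ⌊$167,618 × 200%/5⌋ = $67,047. Book value $100,571.
Year 3: ⌊$100,571 × 200%/5⌋ = $40,228. Book value $60,343.
Year 4: ⌊$60,343 × 200%/5⌋ = $24,137. Book value $36,206.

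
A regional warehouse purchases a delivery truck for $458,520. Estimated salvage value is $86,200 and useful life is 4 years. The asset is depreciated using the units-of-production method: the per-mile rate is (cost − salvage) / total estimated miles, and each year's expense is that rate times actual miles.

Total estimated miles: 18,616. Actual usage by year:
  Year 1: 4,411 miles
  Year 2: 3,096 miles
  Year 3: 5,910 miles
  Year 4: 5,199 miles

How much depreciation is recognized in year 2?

Depreciable base = $458,520 − $86,200 = $372,320.
Rate = $372,320 / 18,616 miles = $20 per mile.
Year 1: 4,411 × $20 = $88,220. Book value $370,300.
Year 2: 3,096 × $20 = $61,920. Book value $308,380.

$61,920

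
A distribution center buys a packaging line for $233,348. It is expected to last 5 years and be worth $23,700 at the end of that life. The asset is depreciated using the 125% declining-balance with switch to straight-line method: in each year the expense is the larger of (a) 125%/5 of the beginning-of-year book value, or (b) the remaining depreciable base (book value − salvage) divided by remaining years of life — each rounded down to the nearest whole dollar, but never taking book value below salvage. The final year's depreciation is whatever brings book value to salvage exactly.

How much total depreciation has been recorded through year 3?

Depreciable base = $233,348 − $23,700 = $209,648.
Year 1: DB = ⌊$233,348 × 125%/5⌋ = $58,337; SL = ⌊$209,648/5⌋ = $41,929 → take DB $58,337. Book value $175,011.
Year 2: DB = ⌊$175,011 × 125%/5⌋ = $43,752; SL = ⌊$151,311/4⌋ = $37,827 → take DB $43,752. Book value $131,259.
Year 3: DB = ⌊$131,259 × 125%/5⌋ = $32,814; SL = ⌊$107,559/3⌋ = $35,853 → take SL $35,853. Book value $95,406.
Accumulated through year 3 = $233,348 − $95,406 = $137,942.

$137,942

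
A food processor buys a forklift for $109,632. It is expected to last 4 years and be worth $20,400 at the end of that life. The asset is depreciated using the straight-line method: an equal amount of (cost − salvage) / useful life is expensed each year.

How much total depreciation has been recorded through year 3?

Depreciable base = $109,632 − $20,400 = $89,232.
Annual expense = $89,232 / 4 = $22,308.
End of year 1: book value $87,324.
End of year 2: book value $65,016.
End of year 3: book value $42,708.
Accumulated through year 3 = $109,632 − $42,708 = $66,924.

$66,924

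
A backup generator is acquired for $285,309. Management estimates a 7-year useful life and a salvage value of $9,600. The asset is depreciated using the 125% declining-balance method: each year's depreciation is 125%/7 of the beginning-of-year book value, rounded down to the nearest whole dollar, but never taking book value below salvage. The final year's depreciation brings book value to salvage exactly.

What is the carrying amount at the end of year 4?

$129,897

Depreciable base = $285,309 − $9,600 = $275,709.
Year 1: ⌊$285,309 × 125%/7⌋ = $50,948. Book value $234,361.
Year 2: ⌊$234,361 × 125%/7⌋ = $41,850. Book value $192,511.
Year 3: ⌊$192,511 × 125%/7⌋ = $34,376. Book value $158,135.
Year 4: ⌊$158,135 × 125%/7⌋ = $28,238. Book value $129,897.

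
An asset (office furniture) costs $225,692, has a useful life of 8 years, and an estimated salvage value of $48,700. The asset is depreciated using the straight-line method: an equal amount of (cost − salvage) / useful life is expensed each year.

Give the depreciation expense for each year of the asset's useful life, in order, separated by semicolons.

Depreciable base = $225,692 − $48,700 = $176,992.
Annual expense = $176,992 / 8 = $22,124.
End of year 1: book value $203,568.
End of year 2: book value $181,444.
End of year 3: book value $159,320.
End of year 4: book value $137,196.
End of year 5: book value $115,072.
End of year 6: book value $92,948.
End of year 7: book value $70,824.
End of year 8: book value $48,700.

$22,124; $22,124; $22,124; $22,124; $22,124; $22,124; $22,124; $22,124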